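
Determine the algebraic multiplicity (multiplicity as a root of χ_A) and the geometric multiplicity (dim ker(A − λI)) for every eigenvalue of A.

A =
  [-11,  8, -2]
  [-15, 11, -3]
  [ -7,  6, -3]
λ = -1: alg = 3, geom = 1

Step 1 — factor the characteristic polynomial to read off the algebraic multiplicities:
  χ_A(x) = (x + 1)^3

Step 2 — compute geometric multiplicities via the rank-nullity identity g(λ) = n − rank(A − λI):
  rank(A − (-1)·I) = 2, so dim ker(A − (-1)·I) = n − 2 = 1

Summary:
  λ = -1: algebraic multiplicity = 3, geometric multiplicity = 1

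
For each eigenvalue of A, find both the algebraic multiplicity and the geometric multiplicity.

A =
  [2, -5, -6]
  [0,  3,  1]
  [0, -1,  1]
λ = 2: alg = 3, geom = 1

Step 1 — factor the characteristic polynomial to read off the algebraic multiplicities:
  χ_A(x) = (x - 2)^3

Step 2 — compute geometric multiplicities via the rank-nullity identity g(λ) = n − rank(A − λI):
  rank(A − (2)·I) = 2, so dim ker(A − (2)·I) = n − 2 = 1

Summary:
  λ = 2: algebraic multiplicity = 3, geometric multiplicity = 1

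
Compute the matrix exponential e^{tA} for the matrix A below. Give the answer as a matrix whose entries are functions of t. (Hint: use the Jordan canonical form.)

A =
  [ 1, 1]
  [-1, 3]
e^{tA} =
  [-t*exp(2*t) + exp(2*t), t*exp(2*t)]
  [-t*exp(2*t), t*exp(2*t) + exp(2*t)]

Strategy: write A = P · J · P⁻¹ where J is a Jordan canonical form, so e^{tA} = P · e^{tJ} · P⁻¹, and e^{tJ} can be computed block-by-block.

A has Jordan form
J =
  [2, 1]
  [0, 2]
(up to reordering of blocks).

Per-block formulas:
  For a 2×2 Jordan block J_2(2): exp(t · J_2(2)) = e^(2t)·(I + t·N), where N is the 2×2 nilpotent shift.

After assembling e^{tJ} and conjugating by P, we get:

e^{tA} =
  [-t*exp(2*t) + exp(2*t), t*exp(2*t)]
  [-t*exp(2*t), t*exp(2*t) + exp(2*t)]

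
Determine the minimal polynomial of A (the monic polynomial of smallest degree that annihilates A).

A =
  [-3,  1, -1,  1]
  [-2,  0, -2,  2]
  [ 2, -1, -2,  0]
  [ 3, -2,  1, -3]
x^2 + 4*x + 4

The characteristic polynomial is χ_A(x) = (x + 2)^4, so the eigenvalues are known. The minimal polynomial is
  m_A(x) = Π_λ (x − λ)^{k_λ}
where k_λ is the size of the *largest* Jordan block for λ (equivalently, the smallest k with (A − λI)^k v = 0 for every generalised eigenvector v of λ).

  λ = -2: largest Jordan block has size 2, contributing (x + 2)^2

So m_A(x) = (x + 2)^2 = x^2 + 4*x + 4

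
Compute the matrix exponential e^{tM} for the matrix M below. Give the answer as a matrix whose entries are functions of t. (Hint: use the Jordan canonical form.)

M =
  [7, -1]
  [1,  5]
e^{tM} =
  [t*exp(6*t) + exp(6*t), -t*exp(6*t)]
  [t*exp(6*t), -t*exp(6*t) + exp(6*t)]

Strategy: write M = P · J · P⁻¹ where J is a Jordan canonical form, so e^{tM} = P · e^{tJ} · P⁻¹, and e^{tJ} can be computed block-by-block.

M has Jordan form
J =
  [6, 1]
  [0, 6]
(up to reordering of blocks).

Per-block formulas:
  For a 2×2 Jordan block J_2(6): exp(t · J_2(6)) = e^(6t)·(I + t·N), where N is the 2×2 nilpotent shift.

After assembling e^{tJ} and conjugating by P, we get:

e^{tM} =
  [t*exp(6*t) + exp(6*t), -t*exp(6*t)]
  [t*exp(6*t), -t*exp(6*t) + exp(6*t)]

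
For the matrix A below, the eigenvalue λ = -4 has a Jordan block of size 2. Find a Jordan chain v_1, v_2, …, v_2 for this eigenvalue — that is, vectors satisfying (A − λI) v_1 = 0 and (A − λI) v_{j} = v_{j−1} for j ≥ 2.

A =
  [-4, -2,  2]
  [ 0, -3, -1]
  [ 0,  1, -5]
A Jordan chain for λ = -4 of length 2:
v_1 = (-2, 1, 1)ᵀ
v_2 = (0, 1, 0)ᵀ

Let N = A − (-4)·I. We want v_2 with N^2 v_2 = 0 but N^1 v_2 ≠ 0; then v_{j-1} := N · v_j for j = 2, …, 2.

Pick v_2 = (0, 1, 0)ᵀ.
Then v_1 = N · v_2 = (-2, 1, 1)ᵀ.

Sanity check: (A − (-4)·I) v_1 = (0, 0, 0)ᵀ = 0. ✓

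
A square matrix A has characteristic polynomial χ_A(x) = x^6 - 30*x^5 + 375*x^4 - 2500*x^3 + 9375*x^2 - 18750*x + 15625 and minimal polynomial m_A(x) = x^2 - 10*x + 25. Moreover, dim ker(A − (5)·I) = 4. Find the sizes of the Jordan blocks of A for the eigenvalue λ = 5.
Block sizes for λ = 5: [2, 2, 1, 1]

Step 1 — from the characteristic polynomial, algebraic multiplicity of λ = 5 is 6. From dim ker(A − (5)·I) = 4, there are exactly 4 Jordan blocks for λ = 5.
Step 2 — from the minimal polynomial, the factor (x − 5)^2 tells us the largest block for λ = 5 has size 2.
Step 3 — with total size 6, 4 blocks, and largest block 2, the block sizes (in nonincreasing order) are [2, 2, 1, 1].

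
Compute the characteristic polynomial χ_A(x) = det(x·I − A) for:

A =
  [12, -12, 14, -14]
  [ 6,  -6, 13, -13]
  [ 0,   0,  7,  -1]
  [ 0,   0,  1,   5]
x^4 - 18*x^3 + 108*x^2 - 216*x

Expanding det(x·I − A) (e.g. by cofactor expansion or by noting that A is similar to its Jordan form J, which has the same characteristic polynomial as A) gives
  χ_A(x) = x^4 - 18*x^3 + 108*x^2 - 216*x
which factors as x*(x - 6)^3. The eigenvalues (with algebraic multiplicities) are λ = 0 with multiplicity 1, λ = 6 with multiplicity 3.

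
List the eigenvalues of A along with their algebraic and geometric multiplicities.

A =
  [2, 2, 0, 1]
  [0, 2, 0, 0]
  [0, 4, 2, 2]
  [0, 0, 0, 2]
λ = 2: alg = 4, geom = 3

Step 1 — factor the characteristic polynomial to read off the algebraic multiplicities:
  χ_A(x) = (x - 2)^4

Step 2 — compute geometric multiplicities via the rank-nullity identity g(λ) = n − rank(A − λI):
  rank(A − (2)·I) = 1, so dim ker(A − (2)·I) = n − 1 = 3

Summary:
  λ = 2: algebraic multiplicity = 4, geometric multiplicity = 3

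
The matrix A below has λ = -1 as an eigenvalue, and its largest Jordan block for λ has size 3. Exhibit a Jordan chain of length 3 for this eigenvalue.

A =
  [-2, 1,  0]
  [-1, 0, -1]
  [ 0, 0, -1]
A Jordan chain for λ = -1 of length 3:
v_1 = (-1, -1, 0)ᵀ
v_2 = (0, -1, 0)ᵀ
v_3 = (0, 0, 1)ᵀ

Let N = A − (-1)·I. We want v_3 with N^3 v_3 = 0 but N^2 v_3 ≠ 0; then v_{j-1} := N · v_j for j = 3, …, 2.

Pick v_3 = (0, 0, 1)ᵀ.
Then v_2 = N · v_3 = (0, -1, 0)ᵀ.
Then v_1 = N · v_2 = (-1, -1, 0)ᵀ.

Sanity check: (A − (-1)·I) v_1 = (0, 0, 0)ᵀ = 0. ✓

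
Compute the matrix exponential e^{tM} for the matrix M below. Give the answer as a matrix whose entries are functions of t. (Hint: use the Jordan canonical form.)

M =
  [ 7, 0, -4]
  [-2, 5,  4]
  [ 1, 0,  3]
e^{tM} =
  [2*t*exp(5*t) + exp(5*t), 0, -4*t*exp(5*t)]
  [-2*t*exp(5*t), exp(5*t), 4*t*exp(5*t)]
  [t*exp(5*t), 0, -2*t*exp(5*t) + exp(5*t)]

Strategy: write M = P · J · P⁻¹ where J is a Jordan canonical form, so e^{tM} = P · e^{tJ} · P⁻¹, and e^{tJ} can be computed block-by-block.

M has Jordan form
J =
  [5, 1, 0]
  [0, 5, 0]
  [0, 0, 5]
(up to reordering of blocks).

Per-block formulas:
  For a 1×1 block at λ = 5: exp(t · [5]) = [e^(5t)].
  For a 2×2 Jordan block J_2(5): exp(t · J_2(5)) = e^(5t)·(I + t·N), where N is the 2×2 nilpotent shift.

After assembling e^{tJ} and conjugating by P, we get:

e^{tM} =
  [2*t*exp(5*t) + exp(5*t), 0, -4*t*exp(5*t)]
  [-2*t*exp(5*t), exp(5*t), 4*t*exp(5*t)]
  [t*exp(5*t), 0, -2*t*exp(5*t) + exp(5*t)]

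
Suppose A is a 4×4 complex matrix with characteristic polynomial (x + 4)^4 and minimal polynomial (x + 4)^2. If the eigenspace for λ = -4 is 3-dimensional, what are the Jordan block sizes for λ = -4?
Block sizes for λ = -4: [2, 1, 1]

Step 1 — from the characteristic polynomial, algebraic multiplicity of λ = -4 is 4. From dim ker(A − (-4)·I) = 3, there are exactly 3 Jordan blocks for λ = -4.
Step 2 — from the minimal polynomial, the factor (x + 4)^2 tells us the largest block for λ = -4 has size 2.
Step 3 — with total size 4, 3 blocks, and largest block 2, the block sizes (in nonincreasing order) are [2, 1, 1].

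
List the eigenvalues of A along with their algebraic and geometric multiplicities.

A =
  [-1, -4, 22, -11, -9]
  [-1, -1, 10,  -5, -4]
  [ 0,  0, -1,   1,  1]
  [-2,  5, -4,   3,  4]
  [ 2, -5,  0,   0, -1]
λ = -2: alg = 2, geom = 1; λ = 1: alg = 3, geom = 2

Step 1 — factor the characteristic polynomial to read off the algebraic multiplicities:
  χ_A(x) = (x - 1)^3*(x + 2)^2

Step 2 — compute geometric multiplicities via the rank-nullity identity g(λ) = n − rank(A − λI):
  rank(A − (-2)·I) = 4, so dim ker(A − (-2)·I) = n − 4 = 1
  rank(A − (1)·I) = 3, so dim ker(A − (1)·I) = n − 3 = 2

Summary:
  λ = -2: algebraic multiplicity = 2, geometric multiplicity = 1
  λ = 1: algebraic multiplicity = 3, geometric multiplicity = 2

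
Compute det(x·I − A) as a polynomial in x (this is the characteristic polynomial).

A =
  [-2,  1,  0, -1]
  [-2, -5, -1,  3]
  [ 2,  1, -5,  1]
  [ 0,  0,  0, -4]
x^4 + 16*x^3 + 96*x^2 + 256*x + 256

Expanding det(x·I − A) (e.g. by cofactor expansion or by noting that A is similar to its Jordan form J, which has the same characteristic polynomial as A) gives
  χ_A(x) = x^4 + 16*x^3 + 96*x^2 + 256*x + 256
which factors as (x + 4)^4. The eigenvalues (with algebraic multiplicities) are λ = -4 with multiplicity 4.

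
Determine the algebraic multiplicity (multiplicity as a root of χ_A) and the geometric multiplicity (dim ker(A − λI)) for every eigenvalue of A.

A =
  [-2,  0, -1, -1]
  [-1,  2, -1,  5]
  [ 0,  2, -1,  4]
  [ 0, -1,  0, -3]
λ = -1: alg = 4, geom = 2

Step 1 — factor the characteristic polynomial to read off the algebraic multiplicities:
  χ_A(x) = (x + 1)^4

Step 2 — compute geometric multiplicities via the rank-nullity identity g(λ) = n − rank(A − λI):
  rank(A − (-1)·I) = 2, so dim ker(A − (-1)·I) = n − 2 = 2

Summary:
  λ = -1: algebraic multiplicity = 4, geometric multiplicity = 2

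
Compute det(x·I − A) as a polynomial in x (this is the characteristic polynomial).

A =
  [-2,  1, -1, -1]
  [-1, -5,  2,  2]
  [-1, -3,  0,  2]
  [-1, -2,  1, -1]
x^4 + 8*x^3 + 24*x^2 + 32*x + 16

Expanding det(x·I − A) (e.g. by cofactor expansion or by noting that A is similar to its Jordan form J, which has the same characteristic polynomial as A) gives
  χ_A(x) = x^4 + 8*x^3 + 24*x^2 + 32*x + 16
which factors as (x + 2)^4. The eigenvalues (with algebraic multiplicities) are λ = -2 with multiplicity 4.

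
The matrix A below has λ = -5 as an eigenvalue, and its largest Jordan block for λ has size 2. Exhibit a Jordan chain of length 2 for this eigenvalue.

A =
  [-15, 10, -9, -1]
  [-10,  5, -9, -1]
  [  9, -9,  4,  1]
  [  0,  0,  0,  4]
A Jordan chain for λ = -5 of length 2:
v_1 = (-1, -1, 0, 0)ᵀ
v_2 = (1, 0, -1, 0)ᵀ

Let N = A − (-5)·I. We want v_2 with N^2 v_2 = 0 but N^1 v_2 ≠ 0; then v_{j-1} := N · v_j for j = 2, …, 2.

Pick v_2 = (1, 0, -1, 0)ᵀ.
Then v_1 = N · v_2 = (-1, -1, 0, 0)ᵀ.

Sanity check: (A − (-5)·I) v_1 = (0, 0, 0, 0)ᵀ = 0. ✓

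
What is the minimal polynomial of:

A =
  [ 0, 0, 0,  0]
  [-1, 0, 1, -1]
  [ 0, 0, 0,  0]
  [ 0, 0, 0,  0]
x^2

The characteristic polynomial is χ_A(x) = x^4, so the eigenvalues are known. The minimal polynomial is
  m_A(x) = Π_λ (x − λ)^{k_λ}
where k_λ is the size of the *largest* Jordan block for λ (equivalently, the smallest k with (A − λI)^k v = 0 for every generalised eigenvector v of λ).

  λ = 0: largest Jordan block has size 2, contributing (x − 0)^2

So m_A(x) = x^2 = x^2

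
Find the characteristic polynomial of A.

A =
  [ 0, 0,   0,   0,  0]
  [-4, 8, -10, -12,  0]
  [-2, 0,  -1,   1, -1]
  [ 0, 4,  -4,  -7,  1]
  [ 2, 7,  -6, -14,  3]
x^5 - 3*x^4 + 3*x^3 - x^2

Expanding det(x·I − A) (e.g. by cofactor expansion or by noting that A is similar to its Jordan form J, which has the same characteristic polynomial as A) gives
  χ_A(x) = x^5 - 3*x^4 + 3*x^3 - x^2
which factors as x^2*(x - 1)^3. The eigenvalues (with algebraic multiplicities) are λ = 0 with multiplicity 2, λ = 1 with multiplicity 3.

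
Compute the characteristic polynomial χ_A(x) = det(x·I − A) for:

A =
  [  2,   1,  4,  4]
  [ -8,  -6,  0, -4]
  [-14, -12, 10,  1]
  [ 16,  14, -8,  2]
x^4 - 8*x^3 + 24*x^2 - 32*x + 16

Expanding det(x·I − A) (e.g. by cofactor expansion or by noting that A is similar to its Jordan form J, which has the same characteristic polynomial as A) gives
  χ_A(x) = x^4 - 8*x^3 + 24*x^2 - 32*x + 16
which factors as (x - 2)^4. The eigenvalues (with algebraic multiplicities) are λ = 2 with multiplicity 4.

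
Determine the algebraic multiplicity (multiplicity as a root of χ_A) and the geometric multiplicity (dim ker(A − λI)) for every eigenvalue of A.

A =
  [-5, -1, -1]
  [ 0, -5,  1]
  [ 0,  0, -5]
λ = -5: alg = 3, geom = 1

Step 1 — factor the characteristic polynomial to read off the algebraic multiplicities:
  χ_A(x) = (x + 5)^3

Step 2 — compute geometric multiplicities via the rank-nullity identity g(λ) = n − rank(A − λI):
  rank(A − (-5)·I) = 2, so dim ker(A − (-5)·I) = n − 2 = 1

Summary:
  λ = -5: algebraic multiplicity = 3, geometric multiplicity = 1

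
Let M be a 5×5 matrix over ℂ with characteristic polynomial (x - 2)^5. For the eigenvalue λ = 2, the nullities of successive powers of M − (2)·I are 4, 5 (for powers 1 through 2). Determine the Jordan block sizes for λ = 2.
Block sizes for λ = 2: [2, 1, 1, 1]

From the dimensions of kernels of powers, the number of Jordan blocks of size at least j is d_j − d_{j−1} where d_j = dim ker(N^j) (with d_0 = 0). Computing the differences gives [4, 1].
The number of blocks of size exactly k is (#blocks of size ≥ k) − (#blocks of size ≥ k + 1), so the partition is: 3 block(s) of size 1, 1 block(s) of size 2.
In nonincreasing order the block sizes are [2, 1, 1, 1].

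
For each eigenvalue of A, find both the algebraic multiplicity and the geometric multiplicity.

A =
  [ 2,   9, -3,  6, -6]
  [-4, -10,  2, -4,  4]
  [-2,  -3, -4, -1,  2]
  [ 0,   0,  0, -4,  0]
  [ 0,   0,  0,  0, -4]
λ = -4: alg = 5, geom = 3

Step 1 — factor the characteristic polynomial to read off the algebraic multiplicities:
  χ_A(x) = (x + 4)^5

Step 2 — compute geometric multiplicities via the rank-nullity identity g(λ) = n − rank(A − λI):
  rank(A − (-4)·I) = 2, so dim ker(A − (-4)·I) = n − 2 = 3

Summary:
  λ = -4: algebraic multiplicity = 5, geometric multiplicity = 3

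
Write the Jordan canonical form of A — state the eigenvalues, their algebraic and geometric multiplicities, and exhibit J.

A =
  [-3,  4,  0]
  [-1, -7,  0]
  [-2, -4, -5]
J_2(-5) ⊕ J_1(-5)

The characteristic polynomial is
  det(x·I − A) = x^3 + 15*x^2 + 75*x + 125 = (x + 5)^3

Eigenvalues and multiplicities (the geometric multiplicity of λ is n − rank(A − λI), which equals the number of Jordan blocks for λ):
  λ = -5: algebraic multiplicity = 3, geometric multiplicity = 2

Determining the block sizes for each eigenvalue:
  λ = -5: 2 blocks summing to 3 forces exactly one block of size 2 and the rest size 1 → block sizes [2, 1]

Assembling the blocks gives a Jordan form
J =
  [-5,  1,  0]
  [ 0, -5,  0]
  [ 0,  0, -5]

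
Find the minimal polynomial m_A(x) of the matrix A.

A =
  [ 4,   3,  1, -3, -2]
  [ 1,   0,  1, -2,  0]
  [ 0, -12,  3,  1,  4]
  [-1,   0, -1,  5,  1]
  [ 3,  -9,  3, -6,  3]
x^3 - 9*x^2 + 27*x - 27

The characteristic polynomial is χ_A(x) = (x - 3)^5, so the eigenvalues are known. The minimal polynomial is
  m_A(x) = Π_λ (x − λ)^{k_λ}
where k_λ is the size of the *largest* Jordan block for λ (equivalently, the smallest k with (A − λI)^k v = 0 for every generalised eigenvector v of λ).

  λ = 3: largest Jordan block has size 3, contributing (x − 3)^3

So m_A(x) = (x - 3)^3 = x^3 - 9*x^2 + 27*x - 27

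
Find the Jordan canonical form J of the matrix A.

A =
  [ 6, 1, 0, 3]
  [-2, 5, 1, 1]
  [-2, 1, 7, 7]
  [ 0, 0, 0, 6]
J_3(6) ⊕ J_1(6)

The characteristic polynomial is
  det(x·I − A) = x^4 - 24*x^3 + 216*x^2 - 864*x + 1296 = (x - 6)^4

Eigenvalues and multiplicities (the geometric multiplicity of λ is n − rank(A − λI), which equals the number of Jordan blocks for λ):
  λ = 6: algebraic multiplicity = 4, geometric multiplicity = 2

Determining the block sizes for each eigenvalue:
  λ = 6: with am = 4 and gm = 2, the partition is not yet determined (e.g. several partitions of 4 into 2 parts exist). Let N = A − (6)·I. Computing rank(N^1) = 2, rank(N^2) = 1, rank(N^3) = 0; the number of blocks of size ≥ j is rank(N^{j−1}) − rank(N^j), giving [2, 1, 1]. So we have 1 block(s) of size 3, 1 block(s) of size 1 → block sizes [3, 1]

Assembling the blocks gives a Jordan form
J =
  [6, 1, 0, 0]
  [0, 6, 1, 0]
  [0, 0, 6, 0]
  [0, 0, 0, 6]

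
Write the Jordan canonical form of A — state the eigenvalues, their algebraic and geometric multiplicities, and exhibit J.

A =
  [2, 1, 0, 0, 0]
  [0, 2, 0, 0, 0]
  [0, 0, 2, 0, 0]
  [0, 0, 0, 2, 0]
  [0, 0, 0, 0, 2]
J_2(2) ⊕ J_1(2) ⊕ J_1(2) ⊕ J_1(2)

The characteristic polynomial is
  det(x·I − A) = x^5 - 10*x^4 + 40*x^3 - 80*x^2 + 80*x - 32 = (x - 2)^5

Eigenvalues and multiplicities (the geometric multiplicity of λ is n − rank(A − λI), which equals the number of Jordan blocks for λ):
  λ = 2: algebraic multiplicity = 5, geometric multiplicity = 4

Determining the block sizes for each eigenvalue:
  λ = 2: 4 blocks summing to 5 forces exactly one block of size 2 and the rest size 1 → block sizes [2, 1, 1, 1]

Assembling the blocks gives a Jordan form
J =
  [2, 1, 0, 0, 0]
  [0, 2, 0, 0, 0]
  [0, 0, 2, 0, 0]
  [0, 0, 0, 2, 0]
  [0, 0, 0, 0, 2]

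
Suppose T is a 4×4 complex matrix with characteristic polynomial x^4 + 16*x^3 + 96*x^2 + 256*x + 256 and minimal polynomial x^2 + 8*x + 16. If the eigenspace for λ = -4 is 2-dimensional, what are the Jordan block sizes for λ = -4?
Block sizes for λ = -4: [2, 2]

Step 1 — from the characteristic polynomial, algebraic multiplicity of λ = -4 is 4. From dim ker(T − (-4)·I) = 2, there are exactly 2 Jordan blocks for λ = -4.
Step 2 — from the minimal polynomial, the factor (x + 4)^2 tells us the largest block for λ = -4 has size 2.
Step 3 — with total size 4, 2 blocks, and largest block 2, the block sizes (in nonincreasing order) are [2, 2].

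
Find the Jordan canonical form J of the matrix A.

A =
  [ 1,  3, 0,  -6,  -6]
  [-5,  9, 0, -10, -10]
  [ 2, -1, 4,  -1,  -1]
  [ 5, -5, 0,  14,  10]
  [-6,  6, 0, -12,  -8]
J_2(4) ⊕ J_2(4) ⊕ J_1(4)

The characteristic polynomial is
  det(x·I − A) = x^5 - 20*x^4 + 160*x^3 - 640*x^2 + 1280*x - 1024 = (x - 4)^5

Eigenvalues and multiplicities (the geometric multiplicity of λ is n − rank(A − λI), which equals the number of Jordan blocks for λ):
  λ = 4: algebraic multiplicity = 5, geometric multiplicity = 3

Determining the block sizes for each eigenvalue:
  λ = 4: with am = 5 and gm = 3, the partition is not yet determined (e.g. several partitions of 5 into 3 parts exist). Let N = A − (4)·I. Computing rank(N^1) = 2, rank(N^2) = 0; the number of blocks of size ≥ j is rank(N^{j−1}) − rank(N^j), giving [3, 2]. So we have 2 block(s) of size 2, 1 block(s) of size 1 → block sizes [2, 2, 1]

Assembling the blocks gives a Jordan form
J =
  [4, 1, 0, 0, 0]
  [0, 4, 0, 0, 0]
  [0, 0, 4, 1, 0]
  [0, 0, 0, 4, 0]
  [0, 0, 0, 0, 4]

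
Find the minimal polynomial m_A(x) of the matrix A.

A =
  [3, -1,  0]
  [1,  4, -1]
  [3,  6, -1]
x^3 - 6*x^2 + 12*x - 8

The characteristic polynomial is χ_A(x) = (x - 2)^3, so the eigenvalues are known. The minimal polynomial is
  m_A(x) = Π_λ (x − λ)^{k_λ}
where k_λ is the size of the *largest* Jordan block for λ (equivalently, the smallest k with (A − λI)^k v = 0 for every generalised eigenvector v of λ).

  λ = 2: largest Jordan block has size 3, contributing (x − 2)^3

So m_A(x) = (x - 2)^3 = x^3 - 6*x^2 + 12*x - 8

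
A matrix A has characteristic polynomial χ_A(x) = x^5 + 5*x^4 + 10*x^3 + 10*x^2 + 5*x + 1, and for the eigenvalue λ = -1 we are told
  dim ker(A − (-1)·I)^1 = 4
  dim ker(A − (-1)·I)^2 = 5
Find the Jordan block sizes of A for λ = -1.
Block sizes for λ = -1: [2, 1, 1, 1]

From the dimensions of kernels of powers, the number of Jordan blocks of size at least j is d_j − d_{j−1} where d_j = dim ker(N^j) (with d_0 = 0). Computing the differences gives [4, 1].
The number of blocks of size exactly k is (#blocks of size ≥ k) − (#blocks of size ≥ k + 1), so the partition is: 3 block(s) of size 1, 1 block(s) of size 2.
In nonincreasing order the block sizes are [2, 1, 1, 1].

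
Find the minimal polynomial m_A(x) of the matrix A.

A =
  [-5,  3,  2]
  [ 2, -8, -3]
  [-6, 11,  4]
x^3 + 9*x^2 + 27*x + 27

The characteristic polynomial is χ_A(x) = (x + 3)^3, so the eigenvalues are known. The minimal polynomial is
  m_A(x) = Π_λ (x − λ)^{k_λ}
where k_λ is the size of the *largest* Jordan block for λ (equivalently, the smallest k with (A − λI)^k v = 0 for every generalised eigenvector v of λ).

  λ = -3: largest Jordan block has size 3, contributing (x + 3)^3

So m_A(x) = (x + 3)^3 = x^3 + 9*x^2 + 27*x + 27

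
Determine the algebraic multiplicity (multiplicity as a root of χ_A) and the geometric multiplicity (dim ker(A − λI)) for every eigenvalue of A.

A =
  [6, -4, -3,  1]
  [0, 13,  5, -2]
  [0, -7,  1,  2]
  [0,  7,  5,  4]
λ = 6: alg = 4, geom = 2

Step 1 — factor the characteristic polynomial to read off the algebraic multiplicities:
  χ_A(x) = (x - 6)^4

Step 2 — compute geometric multiplicities via the rank-nullity identity g(λ) = n − rank(A − λI):
  rank(A − (6)·I) = 2, so dim ker(A − (6)·I) = n − 2 = 2

Summary:
  λ = 6: algebraic multiplicity = 4, geometric multiplicity = 2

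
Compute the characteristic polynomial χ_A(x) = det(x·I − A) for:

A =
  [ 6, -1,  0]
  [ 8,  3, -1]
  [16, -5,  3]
x^3 - 12*x^2 + 48*x - 64

Expanding det(x·I − A) (e.g. by cofactor expansion or by noting that A is similar to its Jordan form J, which has the same characteristic polynomial as A) gives
  χ_A(x) = x^3 - 12*x^2 + 48*x - 64
which factors as (x - 4)^3. The eigenvalues (with algebraic multiplicities) are λ = 4 with multiplicity 3.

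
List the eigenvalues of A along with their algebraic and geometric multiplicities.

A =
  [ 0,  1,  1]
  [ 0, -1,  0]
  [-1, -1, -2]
λ = -1: alg = 3, geom = 2

Step 1 — factor the characteristic polynomial to read off the algebraic multiplicities:
  χ_A(x) = (x + 1)^3

Step 2 — compute geometric multiplicities via the rank-nullity identity g(λ) = n − rank(A − λI):
  rank(A − (-1)·I) = 1, so dim ker(A − (-1)·I) = n − 1 = 2

Summary:
  λ = -1: algebraic multiplicity = 3, geometric multiplicity = 2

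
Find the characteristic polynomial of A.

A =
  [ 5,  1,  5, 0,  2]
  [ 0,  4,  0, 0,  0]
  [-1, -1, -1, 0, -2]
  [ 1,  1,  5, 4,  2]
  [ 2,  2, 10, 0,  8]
x^5 - 20*x^4 + 160*x^3 - 640*x^2 + 1280*x - 1024

Expanding det(x·I − A) (e.g. by cofactor expansion or by noting that A is similar to its Jordan form J, which has the same characteristic polynomial as A) gives
  χ_A(x) = x^5 - 20*x^4 + 160*x^3 - 640*x^2 + 1280*x - 1024
which factors as (x - 4)^5. The eigenvalues (with algebraic multiplicities) are λ = 4 with multiplicity 5.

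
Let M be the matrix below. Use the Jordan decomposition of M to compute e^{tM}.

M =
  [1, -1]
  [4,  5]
e^{tM} =
  [-2*t*exp(3*t) + exp(3*t), -t*exp(3*t)]
  [4*t*exp(3*t), 2*t*exp(3*t) + exp(3*t)]

Strategy: write M = P · J · P⁻¹ where J is a Jordan canonical form, so e^{tM} = P · e^{tJ} · P⁻¹, and e^{tJ} can be computed block-by-block.

M has Jordan form
J =
  [3, 1]
  [0, 3]
(up to reordering of blocks).

Per-block formulas:
  For a 2×2 Jordan block J_2(3): exp(t · J_2(3)) = e^(3t)·(I + t·N), where N is the 2×2 nilpotent shift.

After assembling e^{tJ} and conjugating by P, we get:

e^{tM} =
  [-2*t*exp(3*t) + exp(3*t), -t*exp(3*t)]
  [4*t*exp(3*t), 2*t*exp(3*t) + exp(3*t)]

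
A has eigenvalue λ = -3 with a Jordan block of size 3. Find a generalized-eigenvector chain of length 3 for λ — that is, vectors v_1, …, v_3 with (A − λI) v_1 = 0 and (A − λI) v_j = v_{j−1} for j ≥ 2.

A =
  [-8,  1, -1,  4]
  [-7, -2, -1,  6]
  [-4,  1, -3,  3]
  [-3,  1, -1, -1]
A Jordan chain for λ = -3 of length 3:
v_1 = (-1, -1, 0, -1)ᵀ
v_2 = (1, 1, 1, 1)ᵀ
v_3 = (0, 1, 0, 0)ᵀ

Let N = A − (-3)·I. We want v_3 with N^3 v_3 = 0 but N^2 v_3 ≠ 0; then v_{j-1} := N · v_j for j = 3, …, 2.

Pick v_3 = (0, 1, 0, 0)ᵀ.
Then v_2 = N · v_3 = (1, 1, 1, 1)ᵀ.
Then v_1 = N · v_2 = (-1, -1, 0, -1)ᵀ.

Sanity check: (A − (-3)·I) v_1 = (0, 0, 0, 0)ᵀ = 0. ✓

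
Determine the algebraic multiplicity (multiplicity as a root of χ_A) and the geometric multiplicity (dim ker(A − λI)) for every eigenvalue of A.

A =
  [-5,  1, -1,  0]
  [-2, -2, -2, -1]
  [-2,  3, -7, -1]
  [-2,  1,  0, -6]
λ = -5: alg = 4, geom = 2

Step 1 — factor the characteristic polynomial to read off the algebraic multiplicities:
  χ_A(x) = (x + 5)^4

Step 2 — compute geometric multiplicities via the rank-nullity identity g(λ) = n − rank(A − λI):
  rank(A − (-5)·I) = 2, so dim ker(A − (-5)·I) = n − 2 = 2

Summary:
  λ = -5: algebraic multiplicity = 4, geometric multiplicity = 2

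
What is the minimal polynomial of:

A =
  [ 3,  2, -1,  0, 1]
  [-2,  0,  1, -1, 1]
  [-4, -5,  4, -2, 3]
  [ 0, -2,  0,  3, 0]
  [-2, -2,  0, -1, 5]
x^3 - 9*x^2 + 27*x - 27

The characteristic polynomial is χ_A(x) = (x - 3)^5, so the eigenvalues are known. The minimal polynomial is
  m_A(x) = Π_λ (x − λ)^{k_λ}
where k_λ is the size of the *largest* Jordan block for λ (equivalently, the smallest k with (A − λI)^k v = 0 for every generalised eigenvector v of λ).

  λ = 3: largest Jordan block has size 3, contributing (x − 3)^3

So m_A(x) = (x - 3)^3 = x^3 - 9*x^2 + 27*x - 27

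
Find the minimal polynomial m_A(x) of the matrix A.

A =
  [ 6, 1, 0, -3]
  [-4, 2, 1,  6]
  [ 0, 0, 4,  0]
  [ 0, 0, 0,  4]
x^3 - 12*x^2 + 48*x - 64

The characteristic polynomial is χ_A(x) = (x - 4)^4, so the eigenvalues are known. The minimal polynomial is
  m_A(x) = Π_λ (x − λ)^{k_λ}
where k_λ is the size of the *largest* Jordan block for λ (equivalently, the smallest k with (A − λI)^k v = 0 for every generalised eigenvector v of λ).

  λ = 4: largest Jordan block has size 3, contributing (x − 4)^3

So m_A(x) = (x - 4)^3 = x^3 - 12*x^2 + 48*x - 64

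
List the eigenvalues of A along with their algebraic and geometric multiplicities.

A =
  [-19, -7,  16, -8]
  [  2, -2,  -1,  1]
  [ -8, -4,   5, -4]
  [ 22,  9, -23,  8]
λ = -3: alg = 3, geom = 1; λ = 1: alg = 1, geom = 1

Step 1 — factor the characteristic polynomial to read off the algebraic multiplicities:
  χ_A(x) = (x - 1)*(x + 3)^3

Step 2 — compute geometric multiplicities via the rank-nullity identity g(λ) = n − rank(A − λI):
  rank(A − (-3)·I) = 3, so dim ker(A − (-3)·I) = n − 3 = 1
  rank(A − (1)·I) = 3, so dim ker(A − (1)·I) = n − 3 = 1

Summary:
  λ = -3: algebraic multiplicity = 3, geometric multiplicity = 1
  λ = 1: algebraic multiplicity = 1, geometric multiplicity = 1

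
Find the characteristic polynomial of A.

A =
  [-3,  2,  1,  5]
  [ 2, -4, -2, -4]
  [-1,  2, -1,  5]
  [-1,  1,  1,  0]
x^4 + 8*x^3 + 24*x^2 + 32*x + 16

Expanding det(x·I − A) (e.g. by cofactor expansion or by noting that A is similar to its Jordan form J, which has the same characteristic polynomial as A) gives
  χ_A(x) = x^4 + 8*x^3 + 24*x^2 + 32*x + 16
which factors as (x + 2)^4. The eigenvalues (with algebraic multiplicities) are λ = -2 with multiplicity 4.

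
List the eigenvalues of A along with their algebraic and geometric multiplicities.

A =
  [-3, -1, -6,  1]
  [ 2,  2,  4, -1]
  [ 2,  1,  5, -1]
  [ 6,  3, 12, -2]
λ = -1: alg = 1, geom = 1; λ = 1: alg = 3, geom = 2

Step 1 — factor the characteristic polynomial to read off the algebraic multiplicities:
  χ_A(x) = (x - 1)^3*(x + 1)

Step 2 — compute geometric multiplicities via the rank-nullity identity g(λ) = n − rank(A − λI):
  rank(A − (-1)·I) = 3, so dim ker(A − (-1)·I) = n − 3 = 1
  rank(A − (1)·I) = 2, so dim ker(A − (1)·I) = n − 2 = 2

Summary:
  λ = -1: algebraic multiplicity = 1, geometric multiplicity = 1
  λ = 1: algebraic multiplicity = 3, geometric multiplicity = 2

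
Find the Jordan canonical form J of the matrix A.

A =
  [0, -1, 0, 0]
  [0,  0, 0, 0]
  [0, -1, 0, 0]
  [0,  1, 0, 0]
J_2(0) ⊕ J_1(0) ⊕ J_1(0)

The characteristic polynomial is
  det(x·I − A) = x^4

Eigenvalues and multiplicities (the geometric multiplicity of λ is n − rank(A − λI), which equals the number of Jordan blocks for λ):
  λ = 0: algebraic multiplicity = 4, geometric multiplicity = 3

Determining the block sizes for each eigenvalue:
  λ = 0: 3 blocks summing to 4 forces exactly one block of size 2 and the rest size 1 → block sizes [2, 1, 1]

Assembling the blocks gives a Jordan form
J =
  [0, 1, 0, 0]
  [0, 0, 0, 0]
  [0, 0, 0, 0]
  [0, 0, 0, 0]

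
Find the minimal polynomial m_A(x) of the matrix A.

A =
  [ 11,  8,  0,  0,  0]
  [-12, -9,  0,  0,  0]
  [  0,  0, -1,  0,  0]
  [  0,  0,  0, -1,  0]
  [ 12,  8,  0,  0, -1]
x^2 - 2*x - 3

The characteristic polynomial is χ_A(x) = (x - 3)*(x + 1)^4, so the eigenvalues are known. The minimal polynomial is
  m_A(x) = Π_λ (x − λ)^{k_λ}
where k_λ is the size of the *largest* Jordan block for λ (equivalently, the smallest k with (A − λI)^k v = 0 for every generalised eigenvector v of λ).

  λ = -1: largest Jordan block has size 1, contributing (x + 1)
  λ = 3: largest Jordan block has size 1, contributing (x − 3)

So m_A(x) = (x - 3)*(x + 1) = x^2 - 2*x - 3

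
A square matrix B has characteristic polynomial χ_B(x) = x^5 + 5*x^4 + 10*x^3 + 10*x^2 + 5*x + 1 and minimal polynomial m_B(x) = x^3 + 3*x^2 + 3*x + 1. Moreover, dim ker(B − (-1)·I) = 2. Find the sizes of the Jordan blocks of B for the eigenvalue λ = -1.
Block sizes for λ = -1: [3, 2]

Step 1 — from the characteristic polynomial, algebraic multiplicity of λ = -1 is 5. From dim ker(B − (-1)·I) = 2, there are exactly 2 Jordan blocks for λ = -1.
Step 2 — from the minimal polynomial, the factor (x + 1)^3 tells us the largest block for λ = -1 has size 3.
Step 3 — with total size 5, 2 blocks, and largest block 3, the block sizes (in nonincreasing order) are [3, 2].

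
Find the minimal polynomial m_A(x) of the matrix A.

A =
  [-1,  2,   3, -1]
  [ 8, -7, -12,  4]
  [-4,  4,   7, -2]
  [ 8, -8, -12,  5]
x^2 - 2*x + 1

The characteristic polynomial is χ_A(x) = (x - 1)^4, so the eigenvalues are known. The minimal polynomial is
  m_A(x) = Π_λ (x − λ)^{k_λ}
where k_λ is the size of the *largest* Jordan block for λ (equivalently, the smallest k with (A − λI)^k v = 0 for every generalised eigenvector v of λ).

  λ = 1: largest Jordan block has size 2, contributing (x − 1)^2

So m_A(x) = (x - 1)^2 = x^2 - 2*x + 1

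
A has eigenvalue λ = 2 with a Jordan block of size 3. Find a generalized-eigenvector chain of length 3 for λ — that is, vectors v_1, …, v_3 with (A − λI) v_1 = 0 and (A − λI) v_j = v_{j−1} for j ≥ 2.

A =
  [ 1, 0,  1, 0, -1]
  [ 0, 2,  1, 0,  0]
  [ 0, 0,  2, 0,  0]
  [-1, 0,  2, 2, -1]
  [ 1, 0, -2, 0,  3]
A Jordan chain for λ = 2 of length 3:
v_1 = (1, 0, 0, 1, -1)ᵀ
v_2 = (1, 1, 0, 2, -2)ᵀ
v_3 = (0, 0, 1, 0, 0)ᵀ

Let N = A − (2)·I. We want v_3 with N^3 v_3 = 0 but N^2 v_3 ≠ 0; then v_{j-1} := N · v_j for j = 3, …, 2.

Pick v_3 = (0, 0, 1, 0, 0)ᵀ.
Then v_2 = N · v_3 = (1, 1, 0, 2, -2)ᵀ.
Then v_1 = N · v_2 = (1, 0, 0, 1, -1)ᵀ.

Sanity check: (A − (2)·I) v_1 = (0, 0, 0, 0, 0)ᵀ = 0. ✓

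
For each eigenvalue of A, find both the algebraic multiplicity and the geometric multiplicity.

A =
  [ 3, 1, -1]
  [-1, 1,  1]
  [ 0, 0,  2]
λ = 2: alg = 3, geom = 2

Step 1 — factor the characteristic polynomial to read off the algebraic multiplicities:
  χ_A(x) = (x - 2)^3

Step 2 — compute geometric multiplicities via the rank-nullity identity g(λ) = n − rank(A − λI):
  rank(A − (2)·I) = 1, so dim ker(A − (2)·I) = n − 1 = 2

Summary:
  λ = 2: algebraic multiplicity = 3, geometric multiplicity = 2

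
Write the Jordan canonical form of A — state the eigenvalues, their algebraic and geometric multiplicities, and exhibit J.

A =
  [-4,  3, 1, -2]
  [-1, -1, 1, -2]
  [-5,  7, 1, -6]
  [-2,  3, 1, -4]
J_3(-2) ⊕ J_1(-2)

The characteristic polynomial is
  det(x·I − A) = x^4 + 8*x^3 + 24*x^2 + 32*x + 16 = (x + 2)^4

Eigenvalues and multiplicities (the geometric multiplicity of λ is n − rank(A − λI), which equals the number of Jordan blocks for λ):
  λ = -2: algebraic multiplicity = 4, geometric multiplicity = 2

Determining the block sizes for each eigenvalue:
  λ = -2: with am = 4 and gm = 2, the partition is not yet determined (e.g. several partitions of 4 into 2 parts exist). Let N = A − (-2)·I. Computing rank(N^1) = 2, rank(N^2) = 1, rank(N^3) = 0; the number of blocks of size ≥ j is rank(N^{j−1}) − rank(N^j), giving [2, 1, 1]. So we have 1 block(s) of size 3, 1 block(s) of size 1 → block sizes [3, 1]

Assembling the blocks gives a Jordan form
J =
  [-2,  1,  0,  0]
  [ 0, -2,  1,  0]
  [ 0,  0, -2,  0]
  [ 0,  0,  0, -2]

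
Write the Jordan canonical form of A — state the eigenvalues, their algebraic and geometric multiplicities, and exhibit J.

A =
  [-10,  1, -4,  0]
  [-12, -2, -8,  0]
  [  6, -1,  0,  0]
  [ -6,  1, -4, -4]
J_2(-4) ⊕ J_1(-4) ⊕ J_1(-4)

The characteristic polynomial is
  det(x·I − A) = x^4 + 16*x^3 + 96*x^2 + 256*x + 256 = (x + 4)^4

Eigenvalues and multiplicities (the geometric multiplicity of λ is n − rank(A − λI), which equals the number of Jordan blocks for λ):
  λ = -4: algebraic multiplicity = 4, geometric multiplicity = 3

Determining the block sizes for each eigenvalue:
  λ = -4: 3 blocks summing to 4 forces exactly one block of size 2 and the rest size 1 → block sizes [2, 1, 1]

Assembling the blocks gives a Jordan form
J =
  [-4,  1,  0,  0]
  [ 0, -4,  0,  0]
  [ 0,  0, -4,  0]
  [ 0,  0,  0, -4]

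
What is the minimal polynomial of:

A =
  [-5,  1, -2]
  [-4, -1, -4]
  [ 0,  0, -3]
x^2 + 6*x + 9

The characteristic polynomial is χ_A(x) = (x + 3)^3, so the eigenvalues are known. The minimal polynomial is
  m_A(x) = Π_λ (x − λ)^{k_λ}
where k_λ is the size of the *largest* Jordan block for λ (equivalently, the smallest k with (A − λI)^k v = 0 for every generalised eigenvector v of λ).

  λ = -3: largest Jordan block has size 2, contributing (x + 3)^2

So m_A(x) = (x + 3)^2 = x^2 + 6*x + 9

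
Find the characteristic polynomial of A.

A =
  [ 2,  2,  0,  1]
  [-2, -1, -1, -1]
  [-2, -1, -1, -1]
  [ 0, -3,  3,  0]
x^4

Expanding det(x·I − A) (e.g. by cofactor expansion or by noting that A is similar to its Jordan form J, which has the same characteristic polynomial as A) gives
  χ_A(x) = x^4
which factors as x^4. The eigenvalues (with algebraic multiplicities) are λ = 0 with multiplicity 4.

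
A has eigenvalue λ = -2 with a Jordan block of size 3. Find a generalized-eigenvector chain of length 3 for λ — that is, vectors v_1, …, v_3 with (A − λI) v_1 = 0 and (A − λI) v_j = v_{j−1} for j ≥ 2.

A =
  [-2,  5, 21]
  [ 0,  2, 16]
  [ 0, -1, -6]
A Jordan chain for λ = -2 of length 3:
v_1 = (-1, 0, 0)ᵀ
v_2 = (5, 4, -1)ᵀ
v_3 = (0, 1, 0)ᵀ

Let N = A − (-2)·I. We want v_3 with N^3 v_3 = 0 but N^2 v_3 ≠ 0; then v_{j-1} := N · v_j for j = 3, …, 2.

Pick v_3 = (0, 1, 0)ᵀ.
Then v_2 = N · v_3 = (5, 4, -1)ᵀ.
Then v_1 = N · v_2 = (-1, 0, 0)ᵀ.

Sanity check: (A − (-2)·I) v_1 = (0, 0, 0)ᵀ = 0. ✓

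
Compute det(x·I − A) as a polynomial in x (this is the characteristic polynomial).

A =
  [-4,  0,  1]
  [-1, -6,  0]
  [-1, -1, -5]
x^3 + 15*x^2 + 75*x + 125

Expanding det(x·I − A) (e.g. by cofactor expansion or by noting that A is similar to its Jordan form J, which has the same characteristic polynomial as A) gives
  χ_A(x) = x^3 + 15*x^2 + 75*x + 125
which factors as (x + 5)^3. The eigenvalues (with algebraic multiplicities) are λ = -5 with multiplicity 3.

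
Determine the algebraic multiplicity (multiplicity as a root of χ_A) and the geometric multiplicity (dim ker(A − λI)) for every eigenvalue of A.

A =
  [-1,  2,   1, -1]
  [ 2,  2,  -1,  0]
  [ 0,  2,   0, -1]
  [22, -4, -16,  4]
λ = -1: alg = 1, geom = 1; λ = 2: alg = 3, geom = 1

Step 1 — factor the characteristic polynomial to read off the algebraic multiplicities:
  χ_A(x) = (x - 2)^3*(x + 1)

Step 2 — compute geometric multiplicities via the rank-nullity identity g(λ) = n − rank(A − λI):
  rank(A − (-1)·I) = 3, so dim ker(A − (-1)·I) = n − 3 = 1
  rank(A − (2)·I) = 3, so dim ker(A − (2)·I) = n − 3 = 1

Summary:
  λ = -1: algebraic multiplicity = 1, geometric multiplicity = 1
  λ = 2: algebraic multiplicity = 3, geometric multiplicity = 1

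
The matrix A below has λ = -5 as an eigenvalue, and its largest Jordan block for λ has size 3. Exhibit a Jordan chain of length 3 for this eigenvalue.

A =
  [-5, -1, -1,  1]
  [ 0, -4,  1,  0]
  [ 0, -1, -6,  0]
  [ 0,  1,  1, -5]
A Jordan chain for λ = -5 of length 3:
v_1 = (1, 0, 0, 0)ᵀ
v_2 = (-1, 1, -1, 1)ᵀ
v_3 = (0, 1, 0, 0)ᵀ

Let N = A − (-5)·I. We want v_3 with N^3 v_3 = 0 but N^2 v_3 ≠ 0; then v_{j-1} := N · v_j for j = 3, …, 2.

Pick v_3 = (0, 1, 0, 0)ᵀ.
Then v_2 = N · v_3 = (-1, 1, -1, 1)ᵀ.
Then v_1 = N · v_2 = (1, 0, 0, 0)ᵀ.

Sanity check: (A − (-5)·I) v_1 = (0, 0, 0, 0)ᵀ = 0. ✓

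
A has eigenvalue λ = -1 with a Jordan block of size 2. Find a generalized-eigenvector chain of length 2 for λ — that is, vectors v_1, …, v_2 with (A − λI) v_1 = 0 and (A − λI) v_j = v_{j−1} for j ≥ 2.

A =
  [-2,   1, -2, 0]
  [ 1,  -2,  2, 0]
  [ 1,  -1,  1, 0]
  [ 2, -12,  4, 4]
A Jordan chain for λ = -1 of length 2:
v_1 = (-1, 1, 1, 2)ᵀ
v_2 = (1, 0, 0, 0)ᵀ

Let N = A − (-1)·I. We want v_2 with N^2 v_2 = 0 but N^1 v_2 ≠ 0; then v_{j-1} := N · v_j for j = 2, …, 2.

Pick v_2 = (1, 0, 0, 0)ᵀ.
Then v_1 = N · v_2 = (-1, 1, 1, 2)ᵀ.

Sanity check: (A − (-1)·I) v_1 = (0, 0, 0, 0)ᵀ = 0. ✓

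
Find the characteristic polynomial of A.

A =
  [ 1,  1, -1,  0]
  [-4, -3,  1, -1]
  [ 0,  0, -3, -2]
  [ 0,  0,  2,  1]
x^4 + 4*x^3 + 6*x^2 + 4*x + 1

Expanding det(x·I − A) (e.g. by cofactor expansion or by noting that A is similar to its Jordan form J, which has the same characteristic polynomial as A) gives
  χ_A(x) = x^4 + 4*x^3 + 6*x^2 + 4*x + 1
which factors as (x + 1)^4. The eigenvalues (with algebraic multiplicities) are λ = -1 with multiplicity 4.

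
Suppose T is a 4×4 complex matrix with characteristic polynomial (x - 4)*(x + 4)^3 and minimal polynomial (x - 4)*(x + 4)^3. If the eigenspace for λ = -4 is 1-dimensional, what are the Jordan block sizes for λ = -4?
Block sizes for λ = -4: [3]

Step 1 — from the characteristic polynomial, algebraic multiplicity of λ = -4 is 3. From dim ker(T − (-4)·I) = 1, there are exactly 1 Jordan blocks for λ = -4.
Step 2 — from the minimal polynomial, the factor (x + 4)^3 tells us the largest block for λ = -4 has size 3.
Step 3 — with total size 3, 1 blocks, and largest block 3, the block sizes (in nonincreasing order) are [3].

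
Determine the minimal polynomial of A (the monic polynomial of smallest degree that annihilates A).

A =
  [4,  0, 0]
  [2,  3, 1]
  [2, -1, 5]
x^2 - 8*x + 16

The characteristic polynomial is χ_A(x) = (x - 4)^3, so the eigenvalues are known. The minimal polynomial is
  m_A(x) = Π_λ (x − λ)^{k_λ}
where k_λ is the size of the *largest* Jordan block for λ (equivalently, the smallest k with (A − λI)^k v = 0 for every generalised eigenvector v of λ).

  λ = 4: largest Jordan block has size 2, contributing (x − 4)^2

So m_A(x) = (x - 4)^2 = x^2 - 8*x + 16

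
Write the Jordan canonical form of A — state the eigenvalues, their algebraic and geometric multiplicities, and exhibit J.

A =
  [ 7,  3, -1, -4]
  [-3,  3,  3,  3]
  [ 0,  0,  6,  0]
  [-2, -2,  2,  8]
J_3(6) ⊕ J_1(6)

The characteristic polynomial is
  det(x·I − A) = x^4 - 24*x^3 + 216*x^2 - 864*x + 1296 = (x - 6)^4

Eigenvalues and multiplicities (the geometric multiplicity of λ is n − rank(A − λI), which equals the number of Jordan blocks for λ):
  λ = 6: algebraic multiplicity = 4, geometric multiplicity = 2

Determining the block sizes for each eigenvalue:
  λ = 6: with am = 4 and gm = 2, the partition is not yet determined (e.g. several partitions of 4 into 2 parts exist). Let N = A − (6)·I. Computing rank(N^1) = 2, rank(N^2) = 1, rank(N^3) = 0; the number of blocks of size ≥ j is rank(N^{j−1}) − rank(N^j), giving [2, 1, 1]. So we have 1 block(s) of size 3, 1 block(s) of size 1 → block sizes [3, 1]

Assembling the blocks gives a Jordan form
J =
  [6, 1, 0, 0]
  [0, 6, 1, 0]
  [0, 0, 6, 0]
  [0, 0, 0, 6]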